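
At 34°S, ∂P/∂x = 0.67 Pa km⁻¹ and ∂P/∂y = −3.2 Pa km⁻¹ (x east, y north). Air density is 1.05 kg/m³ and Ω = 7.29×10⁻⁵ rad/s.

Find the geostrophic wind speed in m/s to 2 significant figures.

38 m/s

Coriolis parameter at 34°S:
f = 2Ω sin φ = 2 × 7.29×10⁻⁵ × sin 34° = 8.15×10⁻⁵ s⁻¹
In the Southern Hemisphere f is negative: f = −8.15×10⁻⁵ s⁻¹.
Component geostrophic relations (x east, y north):
u_g = −(1/(fρ)) ∂P/∂y,  v_g = (1/(fρ)) ∂P/∂x
u_g = −(−3.2×10⁻³)/(−8.15×10⁻⁵ × 1.05) = −37.4 m/s;  v_g = (0.67×10⁻³)/(−8.15×10⁻⁵ × 1.05) = −7.83 m/s
|V_g| = √(u_g² + v_g²) = 38.2 m/s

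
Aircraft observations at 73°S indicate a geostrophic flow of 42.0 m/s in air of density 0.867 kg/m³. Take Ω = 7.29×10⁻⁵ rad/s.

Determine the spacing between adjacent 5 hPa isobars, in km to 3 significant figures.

98.5 km

Coriolis parameter at 73°S:
f = 2Ω sin φ = 2 × 7.29×10⁻⁵ × sin 73° = 1.39×10⁻⁴ s⁻¹
Geostrophic balance rearranged: |∂P/∂n| = f ρ V_g
|∂P/∂n| = 1.39×10⁻⁴ × 0.867 × 42.0 = 5.08×10⁻³ Pa/m
Isobar spacing: Δn = ΔP/|∂P/∂n| = 500 Pa / 5.08×10⁻³ Pa/m = 98480 m ≈ 98.5 km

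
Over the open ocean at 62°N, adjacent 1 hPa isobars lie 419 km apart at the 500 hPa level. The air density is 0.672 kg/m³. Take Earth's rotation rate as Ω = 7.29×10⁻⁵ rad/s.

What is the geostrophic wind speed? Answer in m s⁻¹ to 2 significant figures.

2.8 m s⁻¹

Coriolis parameter at 62°N:
f = 2Ω sin φ = 2 × 7.29×10⁻⁵ × sin 62° = 1.29×10⁻⁴ s⁻¹
Pressure gradient: |∂P/∂n| = 100 Pa / 419000 m = 2.39×10⁻⁴ Pa/m
Geostrophic balance (pressure-gradient force = Coriolis force):
V_g = (1/(fρ)) |∂P/∂n| = 2.39×10⁻⁴ / (1.29×10⁻⁴ × 0.672) = 2.76 m/s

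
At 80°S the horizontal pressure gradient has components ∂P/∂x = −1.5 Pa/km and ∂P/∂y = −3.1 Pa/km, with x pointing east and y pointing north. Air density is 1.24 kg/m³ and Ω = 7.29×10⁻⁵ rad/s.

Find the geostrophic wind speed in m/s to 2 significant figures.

19 m/s

Coriolis parameter at 80°S:
f = 2Ω sin φ = 2 × 7.29×10⁻⁵ × sin 80° = 1.44×10⁻⁴ s⁻¹
In the Southern Hemisphere f is negative: f = −1.44×10⁻⁴ s⁻¹.
Component geostrophic relations (x east, y north):
u_g = −(1/(fρ)) ∂P/∂y,  v_g = (1/(fρ)) ∂P/∂x
u_g = −(−3.1×10⁻³)/(−1.44×10⁻⁴ × 1.24) = −17.4 m/s;  v_g = (−1.5×10⁻³)/(−1.44×10⁻⁴ × 1.24) = 8.42 m/s
|V_g| = √(u_g² + v_g²) = 19.3 m/s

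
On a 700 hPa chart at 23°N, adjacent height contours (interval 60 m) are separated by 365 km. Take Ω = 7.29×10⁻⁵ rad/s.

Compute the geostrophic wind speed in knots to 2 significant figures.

55 knots

Coriolis parameter at 23°N:
f = 2Ω sin φ = 2 × 7.29×10⁻⁵ × sin 23° = 5.70×10⁻⁵ s⁻¹
Height gradient: |∂Z/∂n| = 60 m / 365000 m = 1.64×10⁻⁴
On a pressure surface, geostrophic balance gives V_g = (g/f)|∂Z/∂n|:
V_g = 9.81 × 1.64×10⁻⁴ / 5.70×10⁻⁵ = 28.3 m/s
Converting: 28.3 m/s × 1.944 = 55 knots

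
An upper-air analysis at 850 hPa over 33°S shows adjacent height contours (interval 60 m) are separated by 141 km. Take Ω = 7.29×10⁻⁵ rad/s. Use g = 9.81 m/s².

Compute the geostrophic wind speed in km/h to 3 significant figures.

189 km/h

Coriolis parameter at 33°S:
f = 2Ω sin φ = 2 × 7.29×10⁻⁵ × sin 33° = 7.94×10⁻⁵ s⁻¹
Height gradient: |∂Z/∂n| = 60 m / 141000 m = 4.26×10⁻⁴
On a pressure surface, geostrophic balance gives V_g = (g/f)|∂Z/∂n|:
V_g = 9.81 × 4.26×10⁻⁴ / 7.94×10⁻⁵ = 52.6 m/s
Converting: 52.6 m/s × 3.6 = 189 km/h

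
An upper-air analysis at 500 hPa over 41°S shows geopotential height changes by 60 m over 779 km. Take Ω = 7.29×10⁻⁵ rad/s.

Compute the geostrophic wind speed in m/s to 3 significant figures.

Coriolis parameter at 41°S:
f = 2Ω sin φ = 2 × 7.29×10⁻⁵ × sin 41° = 9.57×10⁻⁵ s⁻¹
Height gradient: |∂Z/∂n| = 60 m / 779000 m = 7.70×10⁻⁵
On a pressure surface, geostrophic balance gives V_g = (g/f)|∂Z/∂n|:
V_g = 9.81 × 7.70×10⁻⁵ / 9.57×10⁻⁵ = 7.90 m/s

7.90 m/s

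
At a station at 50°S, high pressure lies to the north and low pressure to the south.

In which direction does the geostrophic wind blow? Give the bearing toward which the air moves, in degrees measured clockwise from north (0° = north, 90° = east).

The pressure-gradient force points toward the south (bearing 180°).
Geostrophic balance: in the Southern Hemisphere the Coriolis force deflects motion to the left, so the geostrophic wind blows 90° to the left of the pressure-gradient force (low pressure on the right).
Rotating 180° by 90° counterclockwise gives 090° — the wind blows toward the east.

090°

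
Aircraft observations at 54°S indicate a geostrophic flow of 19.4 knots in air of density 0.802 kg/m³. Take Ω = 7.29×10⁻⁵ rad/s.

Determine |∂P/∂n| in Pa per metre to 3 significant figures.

9.44×10⁻⁴ Pa/m

Coriolis parameter at 54°S:
f = 2Ω sin φ = 2 × 7.29×10⁻⁵ × sin 54° = 1.18×10⁻⁴ s⁻¹
Wind speed in SI: 19.4 knots = 9.98 m/s
Geostrophic balance rearranged: |∂P/∂n| = f ρ V_g
|∂P/∂n| = 1.18×10⁻⁴ × 0.802 × 9.98 = 9.44×10⁻⁴ Pa/m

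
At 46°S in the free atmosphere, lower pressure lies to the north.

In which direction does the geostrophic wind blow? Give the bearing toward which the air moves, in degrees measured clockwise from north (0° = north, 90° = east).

270°

The pressure-gradient force points toward the north (bearing 000°).
Geostrophic balance: in the Southern Hemisphere the Coriolis force deflects motion to the left, so the geostrophic wind blows 90° to the left of the pressure-gradient force (low pressure on the right).
Rotating 000° by 90° counterclockwise gives 270° — the wind blows toward the west.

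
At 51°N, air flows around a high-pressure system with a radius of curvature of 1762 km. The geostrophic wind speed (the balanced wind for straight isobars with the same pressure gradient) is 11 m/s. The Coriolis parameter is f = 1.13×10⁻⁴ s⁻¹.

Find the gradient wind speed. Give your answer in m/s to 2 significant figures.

Around a high, pressure-gradient force acts outward with centrifugal, so Coriolis balances both:
fV = (1/ρ)|∂P/∂n| + V²/R  →  V² − fR·V + fR·V_g = 0
With fR = 1.13×10⁻⁴ × 1762×10³ m = 199 m/s:
V = [fR − √((fR)² − 4 fR V_g)]/2 = [199 − √(199² − 4×199×11)]/2 = 11.7 m/s
Supergeostrophic (V > V_g = 11 m/s), as expected around a high.

12 m/s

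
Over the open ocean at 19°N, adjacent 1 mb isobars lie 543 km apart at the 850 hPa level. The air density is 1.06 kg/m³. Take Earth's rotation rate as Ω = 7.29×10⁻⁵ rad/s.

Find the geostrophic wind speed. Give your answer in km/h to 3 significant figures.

13.2 km/h

Coriolis parameter at 19°N:
f = 2Ω sin φ = 2 × 7.29×10⁻⁵ × sin 19° = 4.75×10⁻⁵ s⁻¹
Pressure gradient: |∂P/∂n| = 100 Pa / 543000 m = 1.84×10⁻⁴ Pa/m
Geostrophic balance (pressure-gradient force = Coriolis force):
V_g = (1/(fρ)) |∂P/∂n| = 1.84×10⁻⁴ / (4.75×10⁻⁵ × 1.06) = 3.66 m/s
Converting: 3.66 m/s × 3.6 = 13.2 km/h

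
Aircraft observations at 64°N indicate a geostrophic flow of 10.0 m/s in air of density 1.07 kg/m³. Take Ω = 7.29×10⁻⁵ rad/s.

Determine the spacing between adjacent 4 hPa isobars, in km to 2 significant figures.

Coriolis parameter at 64°N:
f = 2Ω sin φ = 2 × 7.29×10⁻⁵ × sin 64° = 1.31×10⁻⁴ s⁻¹
Geostrophic balance rearranged: |∂P/∂n| = f ρ V_g
|∂P/∂n| = 1.31×10⁻⁴ × 1.07 × 10.0 = 1.40×10⁻³ Pa/m
Isobar spacing: Δn = ΔP/|∂P/∂n| = 400 Pa / 1.40×10⁻³ Pa/m = 285272 m ≈ 290 km

290 km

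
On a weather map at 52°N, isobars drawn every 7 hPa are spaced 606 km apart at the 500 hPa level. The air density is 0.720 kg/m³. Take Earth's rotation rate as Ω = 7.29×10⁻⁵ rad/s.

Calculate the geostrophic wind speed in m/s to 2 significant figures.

14 m/s

Coriolis parameter at 52°N:
f = 2Ω sin φ = 2 × 7.29×10⁻⁵ × sin 52° = 1.15×10⁻⁴ s⁻¹
Pressure gradient: |∂P/∂n| = 700 Pa / 606000 m = 1.16×10⁻³ Pa/m
Geostrophic balance (pressure-gradient force = Coriolis force):
V_g = (1/(fρ)) |∂P/∂n| = 1.16×10⁻³ / (1.15×10⁻⁴ × 0.720) = 14.0 m/s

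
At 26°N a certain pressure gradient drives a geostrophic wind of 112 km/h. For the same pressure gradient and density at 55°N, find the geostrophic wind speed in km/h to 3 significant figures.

With the same pressure gradient and density, V_g ∝ 1/f ∝ 1/sin φ.
V₂ = V₁ · sin φ₁ / sin φ₂ = 112 × sin 26° / sin 55°
V₂ = 112 × 0.4384/0.8192 = 59.9 km/h

59.9 km/h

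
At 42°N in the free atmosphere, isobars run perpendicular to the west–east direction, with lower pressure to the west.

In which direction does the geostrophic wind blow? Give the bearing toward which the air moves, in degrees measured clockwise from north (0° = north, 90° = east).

The pressure-gradient force points toward the west (bearing 270°).
Geostrophic balance: in the Northern Hemisphere the Coriolis force deflects motion to the right, so the geostrophic wind blows 90° to the right of the pressure-gradient force (low pressure on the left).
Rotating 270° by 90° clockwise gives 000° — the wind blows toward the north.

000°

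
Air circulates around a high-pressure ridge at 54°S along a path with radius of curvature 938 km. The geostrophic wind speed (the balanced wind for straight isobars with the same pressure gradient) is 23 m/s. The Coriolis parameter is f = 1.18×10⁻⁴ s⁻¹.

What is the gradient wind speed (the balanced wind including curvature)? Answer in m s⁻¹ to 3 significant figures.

32.6 m s⁻¹

Around a high, pressure-gradient force acts outward with centrifugal, so Coriolis balances both:
fV = (1/ρ)|∂P/∂n| + V²/R  →  V² − fR·V + fR·V_g = 0
With fR = 1.18×10⁻⁴ × 938×10³ m = 111 m/s:
V = [fR − √((fR)² − 4 fR V_g)]/2 = [111 − √(111² − 4×111×23)]/2 = 32.6 m/s
Supergeostrophic (V > V_g = 23 m/s), as expected around a high.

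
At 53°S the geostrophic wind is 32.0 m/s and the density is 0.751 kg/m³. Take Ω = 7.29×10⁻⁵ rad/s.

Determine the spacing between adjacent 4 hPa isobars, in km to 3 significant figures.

Coriolis parameter at 53°S:
f = 2Ω sin φ = 2 × 7.29×10⁻⁵ × sin 53° = 1.16×10⁻⁴ s⁻¹
Geostrophic balance rearranged: |∂P/∂n| = f ρ V_g
|∂P/∂n| = 1.16×10⁻⁴ × 0.751 × 32.0 = 2.80×10⁻³ Pa/m
Isobar spacing: Δn = ΔP/|∂P/∂n| = 400 Pa / 2.80×10⁻³ Pa/m = 142943 m ≈ 143 km

143 km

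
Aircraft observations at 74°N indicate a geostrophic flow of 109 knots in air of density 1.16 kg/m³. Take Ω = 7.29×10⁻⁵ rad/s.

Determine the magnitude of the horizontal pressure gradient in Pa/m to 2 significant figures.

Coriolis parameter at 74°N:
f = 2Ω sin φ = 2 × 7.29×10⁻⁵ × sin 74° = 1.40×10⁻⁴ s⁻¹
Wind speed in SI: 109 knots = 56.1 m/s
Geostrophic balance rearranged: |∂P/∂n| = f ρ V_g
|∂P/∂n| = 1.40×10⁻⁴ × 1.16 × 56.1 = 9.12×10⁻³ Pa/m

9.1×10⁻³ Pa/m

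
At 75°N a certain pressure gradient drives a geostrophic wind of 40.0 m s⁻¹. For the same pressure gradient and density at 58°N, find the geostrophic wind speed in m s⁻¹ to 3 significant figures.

With the same pressure gradient and density, V_g ∝ 1/f ∝ 1/sin φ.
V₂ = V₁ · sin φ₁ / sin φ₂ = 40.0 × sin 75° / sin 58°
V₂ = 40.0 × 0.9659/0.8480 = 45.6 m s⁻¹

45.6 m s⁻¹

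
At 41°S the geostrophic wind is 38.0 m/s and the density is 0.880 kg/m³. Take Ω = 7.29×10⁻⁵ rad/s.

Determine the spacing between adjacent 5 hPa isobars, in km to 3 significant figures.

156 km

Coriolis parameter at 41°S:
f = 2Ω sin φ = 2 × 7.29×10⁻⁵ × sin 41° = 9.57×10⁻⁵ s⁻¹
Geostrophic balance rearranged: |∂P/∂n| = f ρ V_g
|∂P/∂n| = 9.57×10⁻⁵ × 0.880 × 38.0 = 3.20×10⁻³ Pa/m
Isobar spacing: Δn = ΔP/|∂P/∂n| = 500 Pa / 3.20×10⁻³ Pa/m = 156316 m ≈ 156 km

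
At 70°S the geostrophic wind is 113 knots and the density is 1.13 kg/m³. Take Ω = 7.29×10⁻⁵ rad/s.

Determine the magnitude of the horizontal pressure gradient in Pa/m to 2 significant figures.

9.0×10⁻³ Pa/m

Coriolis parameter at 70°S:
f = 2Ω sin φ = 2 × 7.29×10⁻⁵ × sin 70° = 1.37×10⁻⁴ s⁻¹
Wind speed in SI: 113 knots = 58.1 m/s
Geostrophic balance rearranged: |∂P/∂n| = f ρ V_g
|∂P/∂n| = 1.37×10⁻⁴ × 1.13 × 58.1 = 9.00×10⁻³ Pa/m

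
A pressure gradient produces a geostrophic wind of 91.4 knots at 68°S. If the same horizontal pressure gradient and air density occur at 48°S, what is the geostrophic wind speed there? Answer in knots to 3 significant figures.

With the same pressure gradient and density, V_g ∝ 1/f ∝ 1/sin φ.
V₂ = V₁ · sin φ₁ / sin φ₂ = 91.4 × sin 68° / sin 48°
V₂ = 91.4 × 0.9272/0.7431 = 114 knots

114 knots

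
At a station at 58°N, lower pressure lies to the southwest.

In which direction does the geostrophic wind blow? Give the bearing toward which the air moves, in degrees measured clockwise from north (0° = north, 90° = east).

315°

The pressure-gradient force points toward the southwest (bearing 225°).
Geostrophic balance: in the Northern Hemisphere the Coriolis force deflects motion to the right, so the geostrophic wind blows 90° to the right of the pressure-gradient force (low pressure on the left).
Rotating 225° by 90° clockwise gives 315° — the wind blows toward the northwest.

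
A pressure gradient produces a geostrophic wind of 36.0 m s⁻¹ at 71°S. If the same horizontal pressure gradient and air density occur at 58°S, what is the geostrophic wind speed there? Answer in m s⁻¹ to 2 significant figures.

40 m s⁻¹

With the same pressure gradient and density, V_g ∝ 1/f ∝ 1/sin φ.
V₂ = V₁ · sin φ₁ / sin φ₂ = 36.0 × sin 71° / sin 58°
V₂ = 36.0 × 0.9455/0.8480 = 40 m s⁻¹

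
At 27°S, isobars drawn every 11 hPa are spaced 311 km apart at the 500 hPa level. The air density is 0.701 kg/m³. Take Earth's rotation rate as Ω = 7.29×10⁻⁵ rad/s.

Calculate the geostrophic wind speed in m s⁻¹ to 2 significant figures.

76 m s⁻¹

Coriolis parameter at 27°S:
f = 2Ω sin φ = 2 × 7.29×10⁻⁵ × sin 27° = 6.62×10⁻⁵ s⁻¹
Pressure gradient: |∂P/∂n| = 1100 Pa / 311000 m = 3.54×10⁻³ Pa/m
Geostrophic balance (pressure-gradient force = Coriolis force):
V_g = (1/(fρ)) |∂P/∂n| = 3.54×10⁻³ / (6.62×10⁻⁵ × 0.701) = 76.2 m/s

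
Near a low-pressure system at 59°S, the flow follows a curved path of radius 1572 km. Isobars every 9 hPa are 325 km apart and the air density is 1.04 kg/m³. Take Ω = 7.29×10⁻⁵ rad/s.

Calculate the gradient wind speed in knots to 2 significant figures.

Coriolis parameter at 59°S:
f = 2Ω sin φ = 2 × 7.29×10⁻⁵ × sin 59° = 1.25×10⁻⁴ s⁻¹
Pressure gradient: |∂P/∂n| = 900 Pa / 325000 m = 2.77×10⁻³ Pa/m
Geostrophic speed: V_g = |∂P/∂n|/(fρ) = 2.77×10⁻³/(1.25×10⁻⁴ × 1.04) = 21.3 m/s
Around a low, centrifugal force acts outward with Coriolis, so pressure-gradient force balances both:
(1/ρ)|∂P/∂n| = fV + V²/R  →  V² + fR·V − fR·V_g = 0
With fR = 1.25×10⁻⁴ × 1572×10³ m = 196 m/s:
V = [−fR + √((fR)² + 4 fR V_g)]/2 = [−196 + √(196² + 4×196×21.3)]/2 = 19.4 m/s
Subgeostrophic (V < V_g = 21.3 m/s), as expected around a low.
Converting: 19.4 m/s × 1.944 = 38 knots

38 knots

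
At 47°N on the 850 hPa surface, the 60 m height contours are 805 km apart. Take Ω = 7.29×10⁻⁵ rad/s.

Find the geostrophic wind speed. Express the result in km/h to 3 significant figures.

Coriolis parameter at 47°N:
f = 2Ω sin φ = 2 × 7.29×10⁻⁵ × sin 47° = 1.07×10⁻⁴ s⁻¹
Height gradient: |∂Z/∂n| = 60 m / 805000 m = 7.45×10⁻⁵
On a pressure surface, geostrophic balance gives V_g = (g/f)|∂Z/∂n|:
V_g = 9.81 × 7.45×10⁻⁵ / 1.07×10⁻⁴ = 6.86 m/s
Converting: 6.86 m/s × 3.6 = 24.7 km/h

24.7 km/h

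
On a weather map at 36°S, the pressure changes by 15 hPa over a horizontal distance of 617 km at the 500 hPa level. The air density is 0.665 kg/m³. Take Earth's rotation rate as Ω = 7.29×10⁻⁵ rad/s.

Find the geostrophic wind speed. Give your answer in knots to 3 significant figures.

Coriolis parameter at 36°S:
f = 2Ω sin φ = 2 × 7.29×10⁻⁵ × sin 36° = 8.57×10⁻⁵ s⁻¹
Pressure gradient: |∂P/∂n| = 1500 Pa / 617000 m = 2.43×10⁻³ Pa/m
Geostrophic balance (pressure-gradient force = Coriolis force):
V_g = (1/(fρ)) |∂P/∂n| = 2.43×10⁻³ / (8.57×10⁻⁵ × 0.665) = 42.7 m/s
Converting: 42.7 m/s × 1.944 = 82.9 knots

82.9 knots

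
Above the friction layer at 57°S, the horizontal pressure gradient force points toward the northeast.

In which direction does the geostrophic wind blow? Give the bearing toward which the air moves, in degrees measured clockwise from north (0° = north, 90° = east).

The pressure-gradient force points toward the northeast (bearing 045°).
Geostrophic balance: in the Southern Hemisphere the Coriolis force deflects motion to the left, so the geostrophic wind blows 90° to the left of the pressure-gradient force (low pressure on the right).
Rotating 045° by 90° counterclockwise gives 315° — the wind blows toward the northwest.

315°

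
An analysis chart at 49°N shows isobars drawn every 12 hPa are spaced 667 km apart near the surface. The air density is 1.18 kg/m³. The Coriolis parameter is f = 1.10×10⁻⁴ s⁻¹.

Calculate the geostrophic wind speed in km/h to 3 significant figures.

Pressure gradient: |∂P/∂n| = 1200 Pa / 667000 m = 1.80×10⁻³ Pa/m
Geostrophic balance (pressure-gradient force = Coriolis force):
V_g = (1/(fρ)) |∂P/∂n| = 1.80×10⁻³ / (1.10×10⁻⁴ × 1.18) = 13.9 m/s
Converting: 13.9 m/s × 3.6 = 49.9 km/h

49.9 km/h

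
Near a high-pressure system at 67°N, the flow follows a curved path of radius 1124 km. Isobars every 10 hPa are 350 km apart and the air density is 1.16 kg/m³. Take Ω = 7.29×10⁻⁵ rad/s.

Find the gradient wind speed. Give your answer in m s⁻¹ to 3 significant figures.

21.4 m s⁻¹

Coriolis parameter at 67°N:
f = 2Ω sin φ = 2 × 7.29×10⁻⁵ × sin 67° = 1.34×10⁻⁴ s⁻¹
Pressure gradient: |∂P/∂n| = 1000 Pa / 350000 m = 2.86×10⁻³ Pa/m
Geostrophic speed: V_g = |∂P/∂n|/(fρ) = 2.86×10⁻³/(1.34×10⁻⁴ × 1.16) = 18.4 m/s
Around a high, pressure-gradient force acts outward with centrifugal, so Coriolis balances both:
fV = (1/ρ)|∂P/∂n| + V²/R  →  V² − fR·V + fR·V_g = 0
With fR = 1.34×10⁻⁴ × 1124×10³ m = 151 m/s:
V = [fR − √((fR)² − 4 fR V_g)]/2 = [151 − √(151² − 4×151×18.4)]/2 = 21.4 m/s
Supergeostrophic (V > V_g = 18.4 m/s), as expected around a high.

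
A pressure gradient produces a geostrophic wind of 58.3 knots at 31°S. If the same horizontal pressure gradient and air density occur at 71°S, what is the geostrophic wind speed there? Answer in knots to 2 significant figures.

32 knots

With the same pressure gradient and density, V_g ∝ 1/f ∝ 1/sin φ.
V₂ = V₁ · sin φ₁ / sin φ₂ = 58.3 × sin 31° / sin 71°
V₂ = 58.3 × 0.5150/0.9455 = 32 knots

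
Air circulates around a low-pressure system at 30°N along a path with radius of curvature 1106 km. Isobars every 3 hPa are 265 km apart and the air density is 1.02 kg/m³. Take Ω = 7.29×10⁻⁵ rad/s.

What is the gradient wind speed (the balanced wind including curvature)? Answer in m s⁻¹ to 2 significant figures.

13 m s⁻¹

Coriolis parameter at 30°N:
f = 2Ω sin φ = 2 × 7.29×10⁻⁵ × sin 30° = 7.29×10⁻⁵ s⁻¹
Pressure gradient: |∂P/∂n| = 300 Pa / 265000 m = 1.13×10⁻³ Pa/m
Geostrophic speed: V_g = |∂P/∂n|/(fρ) = 1.13×10⁻³/(7.29×10⁻⁵ × 1.02) = 15.2 m/s
Around a low, centrifugal force acts outward with Coriolis, so pressure-gradient force balances both:
(1/ρ)|∂P/∂n| = fV + V²/R  →  V² + fR·V − fR·V_g = 0
With fR = 7.29×10⁻⁵ × 1106×10³ m = 80.6 m/s:
V = [−fR + √((fR)² + 4 fR V_g)]/2 = [−80.6 + √(80.6² + 4×80.6×15.2)]/2 = 13.1 m/s
Subgeostrophic (V < V_g = 15.2 m/s), as expected around a low.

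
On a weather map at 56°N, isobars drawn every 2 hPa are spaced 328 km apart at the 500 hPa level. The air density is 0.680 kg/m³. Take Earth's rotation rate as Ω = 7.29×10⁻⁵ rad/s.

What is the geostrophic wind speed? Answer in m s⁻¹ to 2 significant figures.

Coriolis parameter at 56°N:
f = 2Ω sin φ = 2 × 7.29×10⁻⁵ × sin 56° = 1.21×10⁻⁴ s⁻¹
Pressure gradient: |∂P/∂n| = 200 Pa / 328000 m = 6.10×10⁻⁴ Pa/m
Geostrophic balance (pressure-gradient force = Coriolis force):
V_g = (1/(fρ)) |∂P/∂n| = 6.10×10⁻⁴ / (1.21×10⁻⁴ × 0.680) = 7.42 m/s

7.4 m s⁻¹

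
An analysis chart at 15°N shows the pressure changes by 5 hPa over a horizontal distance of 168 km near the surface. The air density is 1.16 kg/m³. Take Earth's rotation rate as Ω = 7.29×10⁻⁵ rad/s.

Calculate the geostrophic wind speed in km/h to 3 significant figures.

Coriolis parameter at 15°N:
f = 2Ω sin φ = 2 × 7.29×10⁻⁵ × sin 15° = 3.77×10⁻⁵ s⁻¹
Pressure gradient: |∂P/∂n| = 500 Pa / 168000 m = 2.98×10⁻³ Pa/m
Geostrophic balance (pressure-gradient force = Coriolis force):
V_g = (1/(fρ)) |∂P/∂n| = 2.98×10⁻³ / (3.77×10⁻⁵ × 1.16) = 68.0 m/s
Converting: 68.0 m/s × 3.6 = 245 km/h

245 km/h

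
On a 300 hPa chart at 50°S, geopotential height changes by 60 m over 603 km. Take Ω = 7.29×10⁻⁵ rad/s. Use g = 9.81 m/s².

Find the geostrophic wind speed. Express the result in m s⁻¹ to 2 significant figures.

Coriolis parameter at 50°S:
f = 2Ω sin φ = 2 × 7.29×10⁻⁵ × sin 50° = 1.12×10⁻⁴ s⁻¹
Height gradient: |∂Z/∂n| = 60 m / 603000 m = 9.95×10⁻⁵
On a pressure surface, geostrophic balance gives V_g = (g/f)|∂Z/∂n|:
V_g = 9.81 × 9.95×10⁻⁵ / 1.12×10⁻⁴ = 8.74 m/s

8.7 m s⁻¹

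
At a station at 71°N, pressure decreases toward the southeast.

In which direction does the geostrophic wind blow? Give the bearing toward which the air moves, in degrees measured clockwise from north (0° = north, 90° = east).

The pressure-gradient force points toward the southeast (bearing 135°).
Geostrophic balance: in the Northern Hemisphere the Coriolis force deflects motion to the right, so the geostrophic wind blows 90° to the right of the pressure-gradient force (low pressure on the left).
Rotating 135° by 90° clockwise gives 225° — the wind blows toward the southwest.

225°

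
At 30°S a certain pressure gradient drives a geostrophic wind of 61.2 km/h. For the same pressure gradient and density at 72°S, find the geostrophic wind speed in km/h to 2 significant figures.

With the same pressure gradient and density, V_g ∝ 1/f ∝ 1/sin φ.
V₂ = V₁ · sin φ₁ / sin φ₂ = 61.2 × sin 30° / sin 72°
V₂ = 61.2 × 0.5000/0.9511 = 32 km/h

32 km/h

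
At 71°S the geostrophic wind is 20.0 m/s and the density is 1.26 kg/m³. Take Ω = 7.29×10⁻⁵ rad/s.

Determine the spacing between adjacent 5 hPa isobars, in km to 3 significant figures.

Coriolis parameter at 71°S:
f = 2Ω sin φ = 2 × 7.29×10⁻⁵ × sin 71° = 1.38×10⁻⁴ s⁻¹
Geostrophic balance rearranged: |∂P/∂n| = f ρ V_g
|∂P/∂n| = 1.38×10⁻⁴ × 1.26 × 20.0 = 3.47×10⁻³ Pa/m
Isobar spacing: Δn = ΔP/|∂P/∂n| = 500 Pa / 3.47×10⁻³ Pa/m = 143927 m ≈ 144 km

144 km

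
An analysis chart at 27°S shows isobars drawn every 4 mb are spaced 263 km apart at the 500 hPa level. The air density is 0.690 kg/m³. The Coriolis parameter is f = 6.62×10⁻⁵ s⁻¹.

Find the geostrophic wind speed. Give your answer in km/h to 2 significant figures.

Pressure gradient: |∂P/∂n| = 400 Pa / 263000 m = 1.52×10⁻³ Pa/m
Geostrophic balance (pressure-gradient force = Coriolis force):
V_g = (1/(fρ)) |∂P/∂n| = 1.52×10⁻³ / (6.62×10⁻⁵ × 0.690) = 33.3 m/s
Converting: 33.3 m/s × 3.6 = 120 km/h

120 km/h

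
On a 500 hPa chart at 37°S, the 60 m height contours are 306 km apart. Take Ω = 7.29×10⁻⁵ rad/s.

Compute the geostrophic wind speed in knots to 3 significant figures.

Coriolis parameter at 37°S:
f = 2Ω sin φ = 2 × 7.29×10⁻⁵ × sin 37° = 8.77×10⁻⁵ s⁻¹
Height gradient: |∂Z/∂n| = 60 m / 306000 m = 1.96×10⁻⁴
On a pressure surface, geostrophic balance gives V_g = (g/f)|∂Z/∂n|:
V_g = 9.81 × 1.96×10⁻⁴ / 8.77×10⁻⁵ = 21.9 m/s
Converting: 21.9 m/s × 1.944 = 42.6 knots

42.6 knots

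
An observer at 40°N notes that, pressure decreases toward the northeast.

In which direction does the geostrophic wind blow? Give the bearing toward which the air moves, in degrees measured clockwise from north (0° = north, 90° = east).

The pressure-gradient force points toward the northeast (bearing 045°).
Geostrophic balance: in the Northern Hemisphere the Coriolis force deflects motion to the right, so the geostrophic wind blows 90° to the right of the pressure-gradient force (low pressure on the left).
Rotating 045° by 90° clockwise gives 135° — the wind blows toward the southeast.

135°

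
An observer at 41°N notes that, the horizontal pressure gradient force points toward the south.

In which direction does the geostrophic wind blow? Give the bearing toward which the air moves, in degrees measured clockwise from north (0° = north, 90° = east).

270°

The pressure-gradient force points toward the south (bearing 180°).
Geostrophic balance: in the Northern Hemisphere the Coriolis force deflects motion to the right, so the geostrophic wind blows 90° to the right of the pressure-gradient force (low pressure on the left).
Rotating 180° by 90° clockwise gives 270° — the wind blows toward the west.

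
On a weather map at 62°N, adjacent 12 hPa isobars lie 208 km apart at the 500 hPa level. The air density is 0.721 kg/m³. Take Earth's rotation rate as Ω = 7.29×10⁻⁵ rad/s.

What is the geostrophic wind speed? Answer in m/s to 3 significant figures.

Coriolis parameter at 62°N:
f = 2Ω sin φ = 2 × 7.29×10⁻⁵ × sin 62° = 1.29×10⁻⁴ s⁻¹
Pressure gradient: |∂P/∂n| = 1200 Pa / 208000 m = 5.77×10⁻³ Pa/m
Geostrophic balance (pressure-gradient force = Coriolis force):
V_g = (1/(fρ)) |∂P/∂n| = 5.77×10⁻³ / (1.29×10⁻⁴ × 0.721) = 62.2 m/s

62.2 m/s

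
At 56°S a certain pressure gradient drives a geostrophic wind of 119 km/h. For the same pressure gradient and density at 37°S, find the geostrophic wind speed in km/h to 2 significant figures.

160 km/h

With the same pressure gradient and density, V_g ∝ 1/f ∝ 1/sin φ.
V₂ = V₁ · sin φ₁ / sin φ₂ = 119 × sin 56° / sin 37°
V₂ = 119 × 0.8290/0.6018 = 160 km/h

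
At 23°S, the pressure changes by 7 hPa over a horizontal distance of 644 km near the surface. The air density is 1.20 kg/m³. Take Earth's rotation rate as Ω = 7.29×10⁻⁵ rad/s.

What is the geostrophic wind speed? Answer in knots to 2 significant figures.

31 knots

Coriolis parameter at 23°S:
f = 2Ω sin φ = 2 × 7.29×10⁻⁵ × sin 23° = 5.70×10⁻⁵ s⁻¹
Pressure gradient: |∂P/∂n| = 700 Pa / 644000 m = 1.09×10⁻³ Pa/m
Geostrophic balance (pressure-gradient force = Coriolis force):
V_g = (1/(fρ)) |∂P/∂n| = 1.09×10⁻³ / (5.70×10⁻⁵ × 1.20) = 15.9 m/s
Converting: 15.9 m/s × 1.944 = 31 knots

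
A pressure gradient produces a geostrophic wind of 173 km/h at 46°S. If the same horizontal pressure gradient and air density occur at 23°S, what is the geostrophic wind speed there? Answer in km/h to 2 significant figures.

With the same pressure gradient and density, V_g ∝ 1/f ∝ 1/sin φ.
V₂ = V₁ · sin φ₁ / sin φ₂ = 173 × sin 46° / sin 23°
V₂ = 173 × 0.7193/0.3907 = 320 km/h

320 km/h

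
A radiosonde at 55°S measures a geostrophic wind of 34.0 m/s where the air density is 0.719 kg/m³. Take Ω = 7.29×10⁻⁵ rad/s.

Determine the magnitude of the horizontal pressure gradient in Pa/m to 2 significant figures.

2.9×10⁻³ Pa/m

Coriolis parameter at 55°S:
f = 2Ω sin φ = 2 × 7.29×10⁻⁵ × sin 55° = 1.19×10⁻⁴ s⁻¹
Geostrophic balance rearranged: |∂P/∂n| = f ρ V_g
|∂P/∂n| = 1.19×10⁻⁴ × 0.719 × 34.0 = 2.92×10⁻³ Pa/m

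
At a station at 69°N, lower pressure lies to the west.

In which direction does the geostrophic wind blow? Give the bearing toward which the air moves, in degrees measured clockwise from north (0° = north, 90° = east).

000°

The pressure-gradient force points toward the west (bearing 270°).
Geostrophic balance: in the Northern Hemisphere the Coriolis force deflects motion to the right, so the geostrophic wind blows 90° to the right of the pressure-gradient force (low pressure on the left).
Rotating 270° by 90° clockwise gives 000° — the wind blows toward the north.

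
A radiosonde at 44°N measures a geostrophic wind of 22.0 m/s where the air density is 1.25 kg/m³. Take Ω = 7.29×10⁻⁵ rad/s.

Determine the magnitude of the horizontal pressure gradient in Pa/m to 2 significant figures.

2.8×10⁻³ Pa/m

Coriolis parameter at 44°N:
f = 2Ω sin φ = 2 × 7.29×10⁻⁵ × sin 44° = 1.01×10⁻⁴ s⁻¹
Geostrophic balance rearranged: |∂P/∂n| = f ρ V_g
|∂P/∂n| = 1.01×10⁻⁴ × 1.25 × 22.0 = 2.79×10⁻³ Pa/m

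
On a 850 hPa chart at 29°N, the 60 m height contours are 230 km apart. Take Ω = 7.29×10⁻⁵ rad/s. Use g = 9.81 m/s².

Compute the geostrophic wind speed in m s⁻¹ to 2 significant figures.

36 m s⁻¹

Coriolis parameter at 29°N:
f = 2Ω sin φ = 2 × 7.29×10⁻⁵ × sin 29° = 7.07×10⁻⁵ s⁻¹
Height gradient: |∂Z/∂n| = 60 m / 230000 m = 2.61×10⁻⁴
On a pressure surface, geostrophic balance gives V_g = (g/f)|∂Z/∂n|:
V_g = 9.81 × 2.61×10⁻⁴ / 7.07×10⁻⁵ = 36.2 m/s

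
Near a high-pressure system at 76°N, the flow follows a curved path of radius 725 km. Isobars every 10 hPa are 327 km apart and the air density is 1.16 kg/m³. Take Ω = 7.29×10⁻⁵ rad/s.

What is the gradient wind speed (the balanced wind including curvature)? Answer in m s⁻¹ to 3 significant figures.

24.5 m s⁻¹

Coriolis parameter at 76°N:
f = 2Ω sin φ = 2 × 7.29×10⁻⁵ × sin 76° = 1.41×10⁻⁴ s⁻¹
Pressure gradient: |∂P/∂n| = 1000 Pa / 327000 m = 3.06×10⁻³ Pa/m
Geostrophic speed: V_g = |∂P/∂n|/(fρ) = 3.06×10⁻³/(1.41×10⁻⁴ × 1.16) = 18.6 m/s
Around a high, pressure-gradient force acts outward with centrifugal, so Coriolis balances both:
fV = (1/ρ)|∂P/∂n| + V²/R  →  V² − fR·V + fR·V_g = 0
With fR = 1.41×10⁻⁴ × 725×10³ m = 103 m/s:
V = [fR − √((fR)² − 4 fR V_g)]/2 = [103 − √(103² − 4×103×18.6)]/2 = 24.5 m/s
Supergeostrophic (V > V_g = 18.6 m/s), as expected around a high.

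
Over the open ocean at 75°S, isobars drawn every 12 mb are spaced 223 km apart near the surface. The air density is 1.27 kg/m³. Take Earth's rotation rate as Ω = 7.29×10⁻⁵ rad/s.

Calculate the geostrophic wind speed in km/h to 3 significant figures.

Coriolis parameter at 75°S:
f = 2Ω sin φ = 2 × 7.29×10⁻⁵ × sin 75° = 1.41×10⁻⁴ s⁻¹
Pressure gradient: |∂P/∂n| = 1200 Pa / 223000 m = 5.38×10⁻³ Pa/m
Geostrophic balance (pressure-gradient force = Coriolis force):
V_g = (1/(fρ)) |∂P/∂n| = 5.38×10⁻³ / (1.41×10⁻⁴ × 1.27) = 30.1 m/s
Converting: 30.1 m/s × 3.6 = 108 km/h

108 km/h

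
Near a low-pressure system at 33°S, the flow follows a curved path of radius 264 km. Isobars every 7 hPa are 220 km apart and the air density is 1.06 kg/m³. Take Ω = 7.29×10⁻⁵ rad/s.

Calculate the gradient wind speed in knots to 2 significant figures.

Coriolis parameter at 33°S:
f = 2Ω sin φ = 2 × 7.29×10⁻⁵ × sin 33° = 7.94×10⁻⁵ s⁻¹
Pressure gradient: |∂P/∂n| = 700 Pa / 220000 m = 3.18×10⁻³ Pa/m
Geostrophic speed: V_g = |∂P/∂n|/(fρ) = 3.18×10⁻³/(7.94×10⁻⁵ × 1.06) = 37.8 m/s
Around a low, centrifugal force acts outward with Coriolis, so pressure-gradient force balances both:
(1/ρ)|∂P/∂n| = fV + V²/R  →  V² + fR·V − fR·V_g = 0
With fR = 7.94×10⁻⁵ × 264×10³ m = 21.0 m/s:
V = [−fR + √((fR)² + 4 fR V_g)]/2 = [−21.0 + √(21.0² + 4×21.0×37.8)]/2 = 19.6 m/s
Subgeostrophic (V < V_g = 37.8 m/s), as expected around a low.
Converting: 19.6 m/s × 1.944 = 38 knots

38 knots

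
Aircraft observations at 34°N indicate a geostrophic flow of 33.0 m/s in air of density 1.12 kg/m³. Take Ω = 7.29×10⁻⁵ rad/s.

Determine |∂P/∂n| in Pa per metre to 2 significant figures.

Coriolis parameter at 34°N:
f = 2Ω sin φ = 2 × 7.29×10⁻⁵ × sin 34° = 8.15×10⁻⁵ s⁻¹
Geostrophic balance rearranged: |∂P/∂n| = f ρ V_g
|∂P/∂n| = 8.15×10⁻⁵ × 1.12 × 33.0 = 3.01×10⁻³ Pa/m

3.0×10⁻³ Pa/m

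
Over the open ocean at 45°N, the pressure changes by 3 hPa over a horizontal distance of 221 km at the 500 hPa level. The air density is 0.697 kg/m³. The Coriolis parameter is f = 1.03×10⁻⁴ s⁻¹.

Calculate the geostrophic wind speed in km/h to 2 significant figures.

68 km/h

Pressure gradient: |∂P/∂n| = 300 Pa / 221000 m = 1.36×10⁻³ Pa/m
Geostrophic balance (pressure-gradient force = Coriolis force):
V_g = (1/(fρ)) |∂P/∂n| = 1.36×10⁻³ / (1.03×10⁻⁴ × 0.697) = 18.9 m/s
Converting: 18.9 m/s × 3.6 = 68 km/h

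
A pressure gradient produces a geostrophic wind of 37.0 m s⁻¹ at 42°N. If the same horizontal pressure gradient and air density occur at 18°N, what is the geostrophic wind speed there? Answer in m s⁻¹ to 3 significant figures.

With the same pressure gradient and density, V_g ∝ 1/f ∝ 1/sin φ.
V₂ = V₁ · sin φ₁ / sin φ₂ = 37.0 × sin 42° / sin 18°
V₂ = 37.0 × 0.6691/0.3090 = 80.1 m s⁻¹

80.1 m s⁻¹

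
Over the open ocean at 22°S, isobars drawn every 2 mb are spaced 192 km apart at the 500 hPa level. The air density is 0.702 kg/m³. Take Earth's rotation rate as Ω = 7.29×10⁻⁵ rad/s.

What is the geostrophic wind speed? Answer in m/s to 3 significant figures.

27.2 m/s

Coriolis parameter at 22°S:
f = 2Ω sin φ = 2 × 7.29×10⁻⁵ × sin 22° = 5.46×10⁻⁵ s⁻¹
Pressure gradient: |∂P/∂n| = 200 Pa / 192000 m = 1.04×10⁻³ Pa/m
Geostrophic balance (pressure-gradient force = Coriolis force):
V_g = (1/(fρ)) |∂P/∂n| = 1.04×10⁻³ / (5.46×10⁻⁵ × 0.702) = 27.2 m/s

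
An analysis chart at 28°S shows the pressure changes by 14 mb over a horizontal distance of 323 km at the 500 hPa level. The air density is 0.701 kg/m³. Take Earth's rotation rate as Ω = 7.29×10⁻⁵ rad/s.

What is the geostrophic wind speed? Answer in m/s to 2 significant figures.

90 m/s

Coriolis parameter at 28°S:
f = 2Ω sin φ = 2 × 7.29×10⁻⁵ × sin 28° = 6.84×10⁻⁵ s⁻¹
Pressure gradient: |∂P/∂n| = 1400 Pa / 323000 m = 4.33×10⁻³ Pa/m
Geostrophic balance (pressure-gradient force = Coriolis force):
V_g = (1/(fρ)) |∂P/∂n| = 4.33×10⁻³ / (6.84×10⁻⁵ × 0.701) = 90.3 m/s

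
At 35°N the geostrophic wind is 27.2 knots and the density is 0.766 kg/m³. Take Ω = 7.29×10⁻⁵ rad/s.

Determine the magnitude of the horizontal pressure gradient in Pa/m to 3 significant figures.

Coriolis parameter at 35°N:
f = 2Ω sin φ = 2 × 7.29×10⁻⁵ × sin 35° = 8.36×10⁻⁵ s⁻¹
Wind speed in SI: 27.2 knots = 14.0 m/s
Geostrophic balance rearranged: |∂P/∂n| = f ρ V_g
|∂P/∂n| = 8.36×10⁻⁵ × 0.766 × 14.0 = 8.96×10⁻⁴ Pa/m

8.96×10⁻⁴ Pa/m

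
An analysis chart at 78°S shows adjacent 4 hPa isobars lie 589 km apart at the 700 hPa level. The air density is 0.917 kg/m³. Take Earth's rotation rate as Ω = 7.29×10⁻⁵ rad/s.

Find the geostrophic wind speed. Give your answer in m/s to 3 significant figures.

Coriolis parameter at 78°S:
f = 2Ω sin φ = 2 × 7.29×10⁻⁵ × sin 78° = 1.43×10⁻⁴ s⁻¹
Pressure gradient: |∂P/∂n| = 400 Pa / 589000 m = 6.79×10⁻⁴ Pa/m
Geostrophic balance (pressure-gradient force = Coriolis force):
V_g = (1/(fρ)) |∂P/∂n| = 6.79×10⁻⁴ / (1.43×10⁻⁴ × 0.917) = 5.19 m/s

5.19 m/s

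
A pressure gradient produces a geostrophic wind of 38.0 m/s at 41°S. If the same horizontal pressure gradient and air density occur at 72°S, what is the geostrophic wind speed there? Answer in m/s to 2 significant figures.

With the same pressure gradient and density, V_g ∝ 1/f ∝ 1/sin φ.
V₂ = V₁ · sin φ₁ / sin φ₂ = 38.0 × sin 41° / sin 72°
V₂ = 38.0 × 0.6561/0.9511 = 26 m/s

26 m/s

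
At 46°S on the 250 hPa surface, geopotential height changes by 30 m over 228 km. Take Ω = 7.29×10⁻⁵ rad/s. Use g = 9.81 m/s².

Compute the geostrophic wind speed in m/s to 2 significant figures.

Coriolis parameter at 46°S:
f = 2Ω sin φ = 2 × 7.29×10⁻⁵ × sin 46° = 1.05×10⁻⁴ s⁻¹
Height gradient: |∂Z/∂n| = 30 m / 228000 m = 1.32×10⁻⁴
On a pressure surface, geostrophic balance gives V_g = (g/f)|∂Z/∂n|:
V_g = 9.81 × 1.32×10⁻⁴ / 1.05×10⁻⁴ = 12.3 m/s

12 m/s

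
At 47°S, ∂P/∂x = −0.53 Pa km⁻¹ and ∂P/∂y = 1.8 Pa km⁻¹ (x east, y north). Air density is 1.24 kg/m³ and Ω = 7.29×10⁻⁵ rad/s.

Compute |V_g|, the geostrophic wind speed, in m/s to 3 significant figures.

14.2 m/s

Coriolis parameter at 47°S:
f = 2Ω sin φ = 2 × 7.29×10⁻⁵ × sin 47° = 1.07×10⁻⁴ s⁻¹
In the Southern Hemisphere f is negative: f = −1.07×10⁻⁴ s⁻¹.
Component geostrophic relations (x east, y north):
u_g = −(1/(fρ)) ∂P/∂y,  v_g = (1/(fρ)) ∂P/∂x
u_g = −(1.8×10⁻³)/(−1.07×10⁻⁴ × 1.24) = 13.6 m/s;  v_g = (−0.53×10⁻³)/(−1.07×10⁻⁴ × 1.24) = 4.01 m/s
|V_g| = √(u_g² + v_g²) = 14.2 m/s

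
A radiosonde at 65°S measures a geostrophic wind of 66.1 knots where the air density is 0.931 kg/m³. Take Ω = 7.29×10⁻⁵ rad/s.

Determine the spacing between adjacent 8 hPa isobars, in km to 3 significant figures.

191 km

Coriolis parameter at 65°S:
f = 2Ω sin φ = 2 × 7.29×10⁻⁵ × sin 65° = 1.32×10⁻⁴ s⁻¹
Wind speed in SI: 66.1 knots = 34.0 m/s
Geostrophic balance rearranged: |∂P/∂n| = f ρ V_g
|∂P/∂n| = 1.32×10⁻⁴ × 0.931 × 34.0 = 4.18×10⁻³ Pa/m
Isobar spacing: Δn = ΔP/|∂P/∂n| = 800 Pa / 4.18×10⁻³ Pa/m = 191235 m ≈ 191 km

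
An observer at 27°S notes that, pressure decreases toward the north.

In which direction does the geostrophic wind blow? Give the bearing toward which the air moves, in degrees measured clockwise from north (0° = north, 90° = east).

The pressure-gradient force points toward the north (bearing 000°).
Geostrophic balance: in the Southern Hemisphere the Coriolis force deflects motion to the left, so the geostrophic wind blows 90° to the left of the pressure-gradient force (low pressure on the right).
Rotating 000° by 90° counterclockwise gives 270° — the wind blows toward the west.

270°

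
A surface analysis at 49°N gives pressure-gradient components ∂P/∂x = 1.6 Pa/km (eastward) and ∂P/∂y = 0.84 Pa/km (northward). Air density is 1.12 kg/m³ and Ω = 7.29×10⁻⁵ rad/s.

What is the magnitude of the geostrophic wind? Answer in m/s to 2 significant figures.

Coriolis parameter at 49°N:
f = 2Ω sin φ = 2 × 7.29×10⁻⁵ × sin 49° = 1.10×10⁻⁴ s⁻¹
Component geostrophic relations (x east, y north):
u_g = −(1/(fρ)) ∂P/∂y,  v_g = (1/(fρ)) ∂P/∂x
u_g = −(0.84×10⁻³)/(1.10×10⁻⁴ × 1.12) = −6.82 m/s;  v_g = (1.6×10⁻³)/(1.10×10⁻⁴ × 1.12) = 13.0 m/s
|V_g| = √(u_g² + v_g²) = 14.7 m/s

15 m/s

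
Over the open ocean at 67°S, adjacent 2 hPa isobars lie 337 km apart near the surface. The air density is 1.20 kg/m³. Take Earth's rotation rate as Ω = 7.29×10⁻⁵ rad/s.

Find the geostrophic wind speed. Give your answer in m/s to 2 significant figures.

3.7 m/s

Coriolis parameter at 67°S:
f = 2Ω sin φ = 2 × 7.29×10⁻⁵ × sin 67° = 1.34×10⁻⁴ s⁻¹
Pressure gradient: |∂P/∂n| = 200 Pa / 337000 m = 5.93×10⁻⁴ Pa/m
Geostrophic balance (pressure-gradient force = Coriolis force):
V_g = (1/(fρ)) |∂P/∂n| = 5.93×10⁻⁴ / (1.34×10⁻⁴ × 1.20) = 3.68 m/s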